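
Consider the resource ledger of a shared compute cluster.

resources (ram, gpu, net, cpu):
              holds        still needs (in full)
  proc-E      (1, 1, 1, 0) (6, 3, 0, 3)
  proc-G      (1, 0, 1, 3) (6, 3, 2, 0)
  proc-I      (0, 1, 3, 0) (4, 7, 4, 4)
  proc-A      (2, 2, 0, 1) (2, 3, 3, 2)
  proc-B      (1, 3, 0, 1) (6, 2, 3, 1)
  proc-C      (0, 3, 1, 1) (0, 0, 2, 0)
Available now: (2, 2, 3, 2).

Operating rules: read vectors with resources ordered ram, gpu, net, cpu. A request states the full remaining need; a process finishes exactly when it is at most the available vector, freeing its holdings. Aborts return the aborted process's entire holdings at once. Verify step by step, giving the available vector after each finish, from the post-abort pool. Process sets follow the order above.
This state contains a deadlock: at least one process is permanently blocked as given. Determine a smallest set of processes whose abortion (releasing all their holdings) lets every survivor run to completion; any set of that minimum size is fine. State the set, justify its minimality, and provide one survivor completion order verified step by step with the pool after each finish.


Abort proc-G and proc-B.
Key observation: before aborting proc-G and proc-B, proc-E was permanently blocked — no order could ever run it; afterwards it completes at step 4.
No one abort is enough; case by case: proc-E alone leaves proc-G blocked (short on ram); proc-G alone leaves proc-E blocked (short on ram); proc-I alone leaves proc-E blocked (short on ram); proc-A alone leaves proc-E blocked (short on ram); proc-B alone leaves proc-E blocked (short on ram); proc-C alone leaves proc-E blocked (short on ram).
The survivors complete as proc-A, proc-C, proc-I, proc-E. Walking it through (starting from the post-abort pool):
  pool = (4, 5, 4, 6)
  proc-A: need (2, 3, 3, 2) fits (4, 5, 4, 6); releases (2, 2, 0, 1), pool now (6, 7, 4, 7)
  proc-C: need (0, 0, 2, 0) fits (6, 7, 4, 7); releases (0, 3, 1, 1), pool now (6, 10, 5, 8)
  proc-I: need (4, 7, 4, 4) fits (6, 10, 5, 8); releases (0, 1, 3, 0), pool now (6, 11, 8, 8)
  proc-E: need (6, 3, 0, 3) fits (6, 11, 8, 8); releases (1, 1, 1, 0), pool now (7, 12, 9, 8)


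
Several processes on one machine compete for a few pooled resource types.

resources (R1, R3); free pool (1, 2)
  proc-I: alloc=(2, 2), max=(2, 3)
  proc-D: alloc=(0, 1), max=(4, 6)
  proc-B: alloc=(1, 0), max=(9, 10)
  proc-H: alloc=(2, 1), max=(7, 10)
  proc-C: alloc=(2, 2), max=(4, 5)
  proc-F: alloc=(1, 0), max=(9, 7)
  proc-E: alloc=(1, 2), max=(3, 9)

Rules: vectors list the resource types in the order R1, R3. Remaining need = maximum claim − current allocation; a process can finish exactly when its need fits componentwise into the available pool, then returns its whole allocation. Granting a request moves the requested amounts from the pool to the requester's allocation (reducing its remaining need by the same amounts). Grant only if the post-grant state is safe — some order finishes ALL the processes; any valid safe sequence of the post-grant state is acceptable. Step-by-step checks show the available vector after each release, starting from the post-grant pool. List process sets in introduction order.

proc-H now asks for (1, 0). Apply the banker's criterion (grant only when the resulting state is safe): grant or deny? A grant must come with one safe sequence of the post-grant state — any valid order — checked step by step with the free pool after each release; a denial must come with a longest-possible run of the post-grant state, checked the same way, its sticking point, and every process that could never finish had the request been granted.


GRANT. The post-grant state is safe; one safe sequence: proc-I, proc-C, proc-D, proc-E, proc-H, proc-B, proc-F.
Key observation: granting shrinks the pool to (0, 2), yet proc-I still fits and the chain goes through.
Verifying the post-grant state step by step:
  pool = (0, 2)
  proc-I: need (0, 1) fits (0, 2); releases (2, 2), pool now (2, 4)
  proc-C: need (2, 3) fits (2, 4); releases (2, 2), pool now (4, 6)
  proc-D: need (4, 5) fits (4, 6); releases (0, 1), pool now (4, 7)
  proc-E: need (2, 7) fits (4, 7); releases (1, 2), pool now (5, 9)
  proc-H: need (4, 9) fits (5, 9); releases (3, 1), pool now (8, 10)
  proc-B: need (8, 10) fits (8, 10); releases (1, 0), pool now (9, 10)
  proc-F: need (8, 7) fits (9, 10); releases (1, 0), pool now (10, 10)


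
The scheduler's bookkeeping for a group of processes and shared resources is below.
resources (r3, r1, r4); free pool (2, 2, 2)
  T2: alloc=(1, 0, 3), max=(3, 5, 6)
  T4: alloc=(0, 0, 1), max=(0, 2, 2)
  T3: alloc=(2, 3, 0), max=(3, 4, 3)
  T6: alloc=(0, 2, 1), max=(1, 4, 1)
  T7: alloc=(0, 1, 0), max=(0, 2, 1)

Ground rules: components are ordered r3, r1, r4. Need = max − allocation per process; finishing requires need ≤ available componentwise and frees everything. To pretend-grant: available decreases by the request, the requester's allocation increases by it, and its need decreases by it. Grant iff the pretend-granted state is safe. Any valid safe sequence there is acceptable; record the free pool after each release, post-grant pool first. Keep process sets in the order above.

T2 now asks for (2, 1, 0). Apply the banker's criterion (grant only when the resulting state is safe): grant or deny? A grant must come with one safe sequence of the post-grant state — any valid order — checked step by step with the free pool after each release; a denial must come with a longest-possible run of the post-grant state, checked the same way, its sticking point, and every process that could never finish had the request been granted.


DENY: after the grant no complete ordering would exist.
Key observation: after T7, T4 the pool peaks at (0, 2, 3), and each blocked process is short somewhere: T2 on r1; T3 on r3; T6 on r3.
After a pretend grant, a maximal execution: T7, T4 — then nothing else fits. Check, step by step:
  pool = (0, 1, 2)
  run T7 (needs (0, 1, 1), free (0, 1, 2)); after release of (0, 1, 0) the pool is (0, 2, 2)
  run T4 (needs (0, 2, 1), free (0, 2, 2)); after release of (0, 0, 1) the pool is (0, 2, 3)
  blocked: T2 wants (0, 4, 3), pool (0, 2, 3) — not enough r1
  blocked: T3 wants (1, 1, 3), pool (0, 2, 3) — not enough r3
  blocked: T6 wants (1, 2, 0), pool (0, 2, 3) — not enough r3
Processes that could never finish after the grant: T2, T3 and T6.


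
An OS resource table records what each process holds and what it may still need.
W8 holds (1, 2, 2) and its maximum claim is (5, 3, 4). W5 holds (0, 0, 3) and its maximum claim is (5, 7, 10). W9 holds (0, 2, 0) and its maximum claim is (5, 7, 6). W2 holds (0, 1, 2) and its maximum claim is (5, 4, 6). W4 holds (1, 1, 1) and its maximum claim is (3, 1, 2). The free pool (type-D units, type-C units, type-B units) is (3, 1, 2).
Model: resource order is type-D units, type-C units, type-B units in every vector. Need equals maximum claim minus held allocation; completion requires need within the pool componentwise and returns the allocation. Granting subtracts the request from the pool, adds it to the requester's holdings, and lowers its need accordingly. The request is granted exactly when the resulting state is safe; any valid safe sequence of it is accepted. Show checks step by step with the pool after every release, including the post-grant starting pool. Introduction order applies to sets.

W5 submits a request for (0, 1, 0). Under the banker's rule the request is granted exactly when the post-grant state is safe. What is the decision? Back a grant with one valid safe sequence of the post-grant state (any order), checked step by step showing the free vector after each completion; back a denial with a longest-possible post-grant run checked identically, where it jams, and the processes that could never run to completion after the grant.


DENY. Granting would leave the state unsafe.
Key observation: once W4, W8, W2 finish, the pool peaks at (5, 4, 7) — and every remaining process still needs more type-C units than that.
After a pretend grant, a maximal execution: W4, W8, W2 — then nothing else fits. Verifying each step:
  pool = (3, 0, 2)
  W4: need (2, 0, 1) fits (3, 0, 2); releases (1, 1, 1), pool now (4, 1, 3)
  W8: need (4, 1, 2) fits (4, 1, 3); releases (1, 2, 2), pool now (5, 3, 5)
  W2: need (5, 3, 4) fits (5, 3, 5); releases (0, 1, 2), pool now (5, 4, 7)
  W5 cannot run: need (5, 6, 7) vs free (5, 4, 7) (insufficient type-C units)
  W9 cannot run: need (5, 5, 6) vs free (5, 4, 7) (insufficient type-C units)
Post-grant, the permanently blocked set is W5 and W9.


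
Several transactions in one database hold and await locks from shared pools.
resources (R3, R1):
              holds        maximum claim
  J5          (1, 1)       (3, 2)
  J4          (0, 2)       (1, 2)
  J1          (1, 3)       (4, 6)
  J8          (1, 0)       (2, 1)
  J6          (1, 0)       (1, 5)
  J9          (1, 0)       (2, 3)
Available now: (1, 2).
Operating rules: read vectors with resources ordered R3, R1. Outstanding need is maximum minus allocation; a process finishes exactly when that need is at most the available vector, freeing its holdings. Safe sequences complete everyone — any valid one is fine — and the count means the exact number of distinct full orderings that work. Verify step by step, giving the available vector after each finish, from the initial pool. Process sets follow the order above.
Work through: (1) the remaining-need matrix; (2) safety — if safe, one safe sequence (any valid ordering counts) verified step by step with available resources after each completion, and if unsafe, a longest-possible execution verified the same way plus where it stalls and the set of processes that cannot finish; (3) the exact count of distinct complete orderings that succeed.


(1) Remaining need (order R3, R1):
  J5: (2, 1)
  J4: (1, 0)
  J1: (3, 3)
  J8: (1, 1)
  J6: (0, 5)
  J9: (1, 3)
(2) The state is SAFE; one workable sequence: J4, J9, J5, J8, J1, J6.
Key observation: reading the order forward, J4 is the first process whose need (1, 0) meets the free pool (1, 2) exactly on a resource it requests.
Walking it through:
  pool = (1, 2)
  J4: need (1, 0) fits (1, 2); releases (0, 2), pool now (1, 4)
  J9: need (1, 3) fits (1, 4); releases (1, 0), pool now (2, 4)
  J5: need (2, 1) fits (2, 4); releases (1, 1), pool now (3, 5)
  J8: need (1, 1) fits (3, 5); releases (1, 0), pool now (4, 5)
  J1: need (3, 3) fits (4, 5); releases (1, 3), pool now (5, 8)
  J6: need (0, 5) fits (5, 8); releases (1, 0), pool now (6, 8)
(3) Precisely 46 of the possible complete orderings are safe sequences.


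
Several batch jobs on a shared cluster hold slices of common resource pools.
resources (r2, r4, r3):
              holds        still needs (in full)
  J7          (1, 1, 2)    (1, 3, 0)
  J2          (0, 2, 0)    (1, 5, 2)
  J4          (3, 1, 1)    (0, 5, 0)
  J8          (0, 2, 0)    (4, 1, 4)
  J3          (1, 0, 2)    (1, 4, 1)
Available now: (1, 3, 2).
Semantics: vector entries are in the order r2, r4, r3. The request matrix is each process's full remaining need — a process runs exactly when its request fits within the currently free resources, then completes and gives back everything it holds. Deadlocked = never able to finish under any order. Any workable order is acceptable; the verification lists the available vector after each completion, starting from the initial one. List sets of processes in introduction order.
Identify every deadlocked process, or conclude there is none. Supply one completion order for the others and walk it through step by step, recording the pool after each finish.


The deadlocked set is J2, J4 and J8.
Key observation: after J7, J3 the pool peaks at (3, 4, 6), and each blocked process is short somewhere: J2 on r4; J4 on r4; J8 on r2.
A valid finishing order for the others: J7, J3. Check, step by step:
  pool = (1, 3, 2)
  run J7 (needs (1, 3, 0), free (1, 3, 2)); after release of (1, 1, 2) the pool is (2, 4, 4)
  run J3 (needs (1, 4, 1), free (2, 4, 4)); after release of (1, 0, 2) the pool is (3, 4, 6)
The stuck group stays short no matter what:
  J2 still needs (1, 5, 2) but only (3, 4, 6) is free — short on r4
  J4 still needs (0, 5, 0) but only (3, 4, 6) is free — short on r4
  J8 still needs (4, 1, 4) but only (3, 4, 6) is free — short on r2


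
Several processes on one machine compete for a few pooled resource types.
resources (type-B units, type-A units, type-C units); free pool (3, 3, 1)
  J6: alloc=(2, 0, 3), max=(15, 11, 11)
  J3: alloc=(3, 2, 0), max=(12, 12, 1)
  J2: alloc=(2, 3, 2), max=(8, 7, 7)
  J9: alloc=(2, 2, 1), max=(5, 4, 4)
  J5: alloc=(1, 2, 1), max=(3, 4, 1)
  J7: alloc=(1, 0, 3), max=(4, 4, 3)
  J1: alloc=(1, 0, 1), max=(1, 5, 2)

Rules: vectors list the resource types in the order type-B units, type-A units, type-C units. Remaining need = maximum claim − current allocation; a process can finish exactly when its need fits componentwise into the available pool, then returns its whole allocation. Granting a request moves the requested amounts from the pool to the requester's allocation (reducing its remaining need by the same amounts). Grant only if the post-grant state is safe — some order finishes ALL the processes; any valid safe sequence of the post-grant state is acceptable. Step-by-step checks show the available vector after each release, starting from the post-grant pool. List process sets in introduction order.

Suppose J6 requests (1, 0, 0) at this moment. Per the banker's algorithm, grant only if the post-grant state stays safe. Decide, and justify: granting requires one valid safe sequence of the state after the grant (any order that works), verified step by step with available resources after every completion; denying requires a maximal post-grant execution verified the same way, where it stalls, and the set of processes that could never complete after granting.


GRANT. The post-grant state is safe; one safe sequence: J5, J1, J9, J7, J2, J3, J6.
Key observation: post-grant, (2, 3, 1) remains, and an order beginning with J5 completes everyone.
Check on the post-grant state, step by step:
  pool = (2, 3, 1)
  run J5 (needs (2, 2, 0), free (2, 3, 1)); after release of (1, 2, 1) the pool is (3, 5, 2)
  run J1 (needs (0, 5, 1), free (3, 5, 2)); after release of (1, 0, 1) the pool is (4, 5, 3)
  run J9 (needs (3, 2, 3), free (4, 5, 3)); after release of (2, 2, 1) the pool is (6, 7, 4)
  run J7 (needs (3, 4, 0), free (6, 7, 4)); after release of (1, 0, 3) the pool is (7, 7, 7)
  run J2 (needs (6, 4, 5), free (7, 7, 7)); after release of (2, 3, 2) the pool is (9, 10, 9)
  run J3 (needs (9, 10, 1), free (9, 10, 9)); after release of (3, 2, 0) the pool is (12, 12, 9)
  run J6 (needs (12, 11, 8), free (12, 12, 9)); after release of (3, 0, 3) the pool is (15, 12, 12)


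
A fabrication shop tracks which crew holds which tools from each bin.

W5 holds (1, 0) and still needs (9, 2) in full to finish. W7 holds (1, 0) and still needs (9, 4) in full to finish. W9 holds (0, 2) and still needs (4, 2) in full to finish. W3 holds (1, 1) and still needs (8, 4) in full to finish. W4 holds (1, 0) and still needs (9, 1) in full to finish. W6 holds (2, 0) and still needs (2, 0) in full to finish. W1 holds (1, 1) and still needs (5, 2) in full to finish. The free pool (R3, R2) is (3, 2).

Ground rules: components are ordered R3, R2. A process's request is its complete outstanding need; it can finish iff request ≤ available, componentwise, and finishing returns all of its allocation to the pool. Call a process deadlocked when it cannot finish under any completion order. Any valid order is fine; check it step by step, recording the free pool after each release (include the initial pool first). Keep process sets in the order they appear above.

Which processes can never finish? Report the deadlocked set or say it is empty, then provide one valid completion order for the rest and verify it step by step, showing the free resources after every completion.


Deadlocked: W5, W7, W3 and W4.
Key observation: the wall is R3: completing W6, W1, W9 brings the pool only to (6, 5), and all the rest need more.
The rest can finish in the order W6, W1, W9. Verifying each step:
  pool = (3, 2)
  W6 needs (2, 0) <= (3, 2) -> finishes; pool += (2, 0) = (5, 2)
  W1 needs (5, 2) <= (5, 2) -> finishes; pool += (1, 1) = (6, 3)
  W9 needs (4, 2) <= (6, 3) -> finishes; pool += (0, 2) = (6, 5)
The stuck group stays short no matter what:
  W5 still needs (9, 2) but only (6, 5) is free — short on R3
  W7 still needs (9, 4) but only (6, 5) is free — short on R3
  W3 still needs (8, 4) but only (6, 5) is free — short on R3
  W4 still needs (9, 1) but only (6, 5) is free — short on R3


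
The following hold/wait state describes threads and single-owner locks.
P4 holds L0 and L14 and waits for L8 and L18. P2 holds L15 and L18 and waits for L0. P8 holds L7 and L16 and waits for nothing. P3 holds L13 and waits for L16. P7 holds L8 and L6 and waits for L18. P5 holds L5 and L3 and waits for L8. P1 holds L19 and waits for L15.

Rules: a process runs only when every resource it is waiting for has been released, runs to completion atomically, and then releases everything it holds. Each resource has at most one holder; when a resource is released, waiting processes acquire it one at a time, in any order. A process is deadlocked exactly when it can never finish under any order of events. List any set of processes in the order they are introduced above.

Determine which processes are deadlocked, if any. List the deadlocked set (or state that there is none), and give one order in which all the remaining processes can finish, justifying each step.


Deadlocked set: P4, P2, P7, P5 and P1.
Key observation: the knot is the closed ring of waits P4 -> P2 -> P4; P7 is caught in further circular waits and P5 and P1 wait into the deadlock from upstream.
A valid finishing order for the others: P8, P3.
Walking it through:
  P8 waits on nothing -> runs at once and releases L7 and L16
  P3: everything it awaited (L16) is free; runs, freeing L13


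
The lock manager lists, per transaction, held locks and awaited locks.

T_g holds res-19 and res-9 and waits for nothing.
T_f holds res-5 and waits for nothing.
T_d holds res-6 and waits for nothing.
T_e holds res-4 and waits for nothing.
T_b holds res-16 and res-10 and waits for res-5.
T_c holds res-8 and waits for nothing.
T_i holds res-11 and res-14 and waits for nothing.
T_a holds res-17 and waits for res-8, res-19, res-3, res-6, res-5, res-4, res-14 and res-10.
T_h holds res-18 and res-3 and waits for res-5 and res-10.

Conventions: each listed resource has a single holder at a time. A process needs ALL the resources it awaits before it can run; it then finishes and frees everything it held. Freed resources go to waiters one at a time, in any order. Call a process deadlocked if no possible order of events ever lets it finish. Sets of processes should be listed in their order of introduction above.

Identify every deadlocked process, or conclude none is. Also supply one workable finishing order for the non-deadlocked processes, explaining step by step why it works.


The deadlocked set is empty.
Key observation: the wait graph is acyclic; completion cascades from the unblocked processes through everyone else.
The rest can finish in the order T_f, T_d, T_b, T_c, T_i, T_g, T_e, T_h, T_a.
Walking it through:
  T_f: no waits; runs immediately, freeing res-5
  T_d: no waits; runs immediately, freeing res-6
  run T_b (all its waits — res-5 — are resolved); releases res-16 and res-10
  T_c: no waits; runs immediately, freeing res-8
  T_i: no waits; runs immediately, freeing res-11 and res-14
  T_g: no waits; runs immediately, freeing res-19 and res-9
  T_e: no waits; runs immediately, freeing res-4
  run T_h (all its waits — res-5 and res-10 — are resolved); releases res-18 and res-3
  run T_a (all its waits — res-8, res-19, res-3, res-6, res-5, res-4, res-14 and res-10 — are resolved); releases res-17


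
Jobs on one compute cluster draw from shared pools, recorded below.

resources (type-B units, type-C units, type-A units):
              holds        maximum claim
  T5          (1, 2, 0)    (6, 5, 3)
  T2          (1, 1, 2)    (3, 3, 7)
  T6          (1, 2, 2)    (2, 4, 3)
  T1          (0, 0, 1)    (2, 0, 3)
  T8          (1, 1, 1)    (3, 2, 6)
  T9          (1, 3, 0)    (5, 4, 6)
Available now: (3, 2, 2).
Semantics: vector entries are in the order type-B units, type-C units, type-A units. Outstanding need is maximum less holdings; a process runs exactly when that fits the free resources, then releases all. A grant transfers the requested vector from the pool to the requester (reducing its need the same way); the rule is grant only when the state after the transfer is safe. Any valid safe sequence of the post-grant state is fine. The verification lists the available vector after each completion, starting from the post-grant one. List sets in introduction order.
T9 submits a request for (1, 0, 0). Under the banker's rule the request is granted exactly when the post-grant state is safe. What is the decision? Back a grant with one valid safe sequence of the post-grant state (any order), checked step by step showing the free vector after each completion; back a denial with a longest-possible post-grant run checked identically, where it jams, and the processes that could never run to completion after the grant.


GRANT — the state after the grant stays safe, e.g. via T1, T6, T8, T2, T9, T5.
Key observation: with (2, 2, 2) left after the transfer, T1 can run at once — the state stays safe.
Verifying the post-grant state step by step:
  pool = (2, 2, 2)
  run T1 (needs (2, 0, 2), free (2, 2, 2)); after release of (0, 0, 1) the pool is (2, 2, 3)
  run T6 (needs (1, 2, 1), free (2, 2, 3)); after release of (1, 2, 2) the pool is (3, 4, 5)
  run T8 (needs (2, 1, 5), free (3, 4, 5)); after release of (1, 1, 1) the pool is (4, 5, 6)
  run T2 (needs (2, 2, 5), free (4, 5, 6)); after release of (1, 1, 2) the pool is (5, 6, 8)
  run T9 (needs (3, 1, 6), free (5, 6, 8)); after release of (2, 3, 0) the pool is (7, 9, 8)
  run T5 (needs (5, 3, 3), free (7, 9, 8)); after release of (1, 2, 0) the pool is (8, 11, 8)


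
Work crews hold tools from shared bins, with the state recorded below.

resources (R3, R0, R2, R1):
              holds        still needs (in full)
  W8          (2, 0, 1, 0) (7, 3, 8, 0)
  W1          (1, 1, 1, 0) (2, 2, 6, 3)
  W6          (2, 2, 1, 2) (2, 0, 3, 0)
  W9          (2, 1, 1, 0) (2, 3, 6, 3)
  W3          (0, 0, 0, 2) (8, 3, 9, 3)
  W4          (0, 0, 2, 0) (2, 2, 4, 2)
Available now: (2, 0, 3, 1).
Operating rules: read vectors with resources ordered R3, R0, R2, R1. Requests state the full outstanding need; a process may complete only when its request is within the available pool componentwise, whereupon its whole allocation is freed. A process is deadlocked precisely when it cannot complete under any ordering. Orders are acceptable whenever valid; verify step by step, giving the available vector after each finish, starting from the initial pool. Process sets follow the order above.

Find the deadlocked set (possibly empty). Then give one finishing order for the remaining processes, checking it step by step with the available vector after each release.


The deadlocked set is empty.
Key observation: starting with W6, each completion frees enough for the next — no one is permanently blocked.
The rest can finish in the order W6, W4, W1, W9, W8, W3. Verifying each step:
  pool = (2, 0, 3, 1)
  W6: need (2, 0, 3, 0) fits (2, 0, 3, 1); releases (2, 2, 1, 2), pool now (4, 2, 4, 3)
  W4: need (2, 2, 4, 2) fits (4, 2, 4, 3); releases (0, 0, 2, 0), pool now (4, 2, 6, 3)
  W1: need (2, 2, 6, 3) fits (4, 2, 6, 3); releases (1, 1, 1, 0), pool now (5, 3, 7, 3)
  W9: need (2, 3, 6, 3) fits (5, 3, 7, 3); releases (2, 1, 1, 0), pool now (7, 4, 8, 3)
  W8: need (7, 3, 8, 0) fits (7, 4, 8, 3); releases (2, 0, 1, 0), pool now (9, 4, 9, 3)
  W3: need (8, 3, 9, 3) fits (9, 4, 9, 3); releases (0, 0, 0, 2), pool now (9, 4, 9, 5)


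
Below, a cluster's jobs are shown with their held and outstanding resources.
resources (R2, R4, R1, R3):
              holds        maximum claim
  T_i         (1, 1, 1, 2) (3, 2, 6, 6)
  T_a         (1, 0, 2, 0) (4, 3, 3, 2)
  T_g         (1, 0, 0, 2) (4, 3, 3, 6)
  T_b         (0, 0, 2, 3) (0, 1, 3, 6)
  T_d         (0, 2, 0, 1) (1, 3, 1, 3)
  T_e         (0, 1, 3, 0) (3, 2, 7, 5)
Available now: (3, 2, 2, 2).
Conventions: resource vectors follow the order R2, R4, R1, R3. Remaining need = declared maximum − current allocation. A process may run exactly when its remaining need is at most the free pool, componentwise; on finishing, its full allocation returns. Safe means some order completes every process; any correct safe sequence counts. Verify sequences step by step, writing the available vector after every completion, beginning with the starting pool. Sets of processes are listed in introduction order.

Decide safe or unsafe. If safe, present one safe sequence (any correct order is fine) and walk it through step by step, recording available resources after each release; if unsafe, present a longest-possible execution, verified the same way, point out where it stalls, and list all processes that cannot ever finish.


SAFE. One safe sequence: T_d, T_b, T_a, T_i, T_g, T_e.
Key observation: T_d marks the first exact bind of the order: its need (1, 1, 1, 2) fits the free (3, 2, 2, 2) with zero slack on a requested resource.
Walking it through:
  pool = (3, 2, 2, 2)
  T_d: need (1, 1, 1, 2) fits (3, 2, 2, 2); releases (0, 2, 0, 1), pool now (3, 4, 2, 3)
  T_b: need (0, 1, 1, 3) fits (3, 4, 2, 3); releases (0, 0, 2, 3), pool now (3, 4, 4, 6)
  T_a: need (3, 3, 1, 2) fits (3, 4, 4, 6); releases (1, 0, 2, 0), pool now (4, 4, 6, 6)
  T_i: need (2, 1, 5, 4) fits (4, 4, 6, 6); releases (1, 1, 1, 2), pool now (5, 5, 7, 8)
  T_g: need (3, 3, 3, 4) fits (5, 5, 7, 8); releases (1, 0, 0, 2), pool now (6, 5, 7, 10)
  T_e: need (3, 1, 4, 5) fits (6, 5, 7, 10); releases (0, 1, 3, 0), pool now (6, 6, 10, 10)


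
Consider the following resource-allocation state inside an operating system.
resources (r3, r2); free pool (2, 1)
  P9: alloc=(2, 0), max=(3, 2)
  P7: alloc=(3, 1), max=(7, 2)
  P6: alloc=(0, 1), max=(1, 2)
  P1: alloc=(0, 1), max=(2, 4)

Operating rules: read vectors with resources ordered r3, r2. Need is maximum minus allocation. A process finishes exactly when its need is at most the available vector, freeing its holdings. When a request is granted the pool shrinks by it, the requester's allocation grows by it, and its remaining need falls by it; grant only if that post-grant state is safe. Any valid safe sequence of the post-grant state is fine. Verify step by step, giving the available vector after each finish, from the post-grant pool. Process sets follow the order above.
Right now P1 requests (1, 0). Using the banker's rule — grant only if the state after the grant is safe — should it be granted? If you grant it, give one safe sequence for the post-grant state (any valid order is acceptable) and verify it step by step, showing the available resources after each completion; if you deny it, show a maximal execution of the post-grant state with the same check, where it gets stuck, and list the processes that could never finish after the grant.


DENY: after the grant no complete ordering would exist.
Key observation: after P6, P9 the pool peaks at (3, 2), and each blocked process is short somewhere: P7 on r3; P1 on r2.
After a pretend grant, a maximal execution: P6, P9 — then nothing else fits. Check, step by step:
  pool = (1, 1)
  P6 needs (1, 1) <= (1, 1) -> finishes; pool += (0, 1) = (1, 2)
  P9 needs (1, 2) <= (1, 2) -> finishes; pool += (2, 0) = (3, 2)
  P7 cannot run: need (4, 1) vs free (3, 2) (insufficient r3)
  P1 cannot run: need (1, 3) vs free (3, 2) (insufficient r2)
Post-grant, the permanently blocked set is P7 and P1.


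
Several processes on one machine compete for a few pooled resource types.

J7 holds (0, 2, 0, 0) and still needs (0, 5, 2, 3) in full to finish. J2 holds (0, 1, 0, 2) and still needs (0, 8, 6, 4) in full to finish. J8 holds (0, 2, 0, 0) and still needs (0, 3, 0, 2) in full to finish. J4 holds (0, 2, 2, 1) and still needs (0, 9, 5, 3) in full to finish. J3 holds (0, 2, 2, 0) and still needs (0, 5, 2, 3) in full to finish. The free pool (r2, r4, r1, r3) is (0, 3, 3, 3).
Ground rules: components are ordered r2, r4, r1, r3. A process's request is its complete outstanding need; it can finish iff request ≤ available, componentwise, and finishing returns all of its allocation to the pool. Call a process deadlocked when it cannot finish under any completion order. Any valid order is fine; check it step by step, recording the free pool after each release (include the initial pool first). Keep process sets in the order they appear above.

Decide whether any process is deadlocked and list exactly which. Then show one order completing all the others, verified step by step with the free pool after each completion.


The deadlocked set is empty.
Key observation: J8 fits the free pool immediately, and its release cascades until everyone finishes.
A valid finishing order for the others: J8, J3, J7, J4, J2. Verifying each step:
  pool = (0, 3, 3, 3)
  J8: need (0, 3, 0, 2) fits (0, 3, 3, 3); releases (0, 2, 0, 0), pool now (0, 5, 3, 3)
  J3: need (0, 5, 2, 3) fits (0, 5, 3, 3); releases (0, 2, 2, 0), pool now (0, 7, 5, 3)
  J7: need (0, 5, 2, 3) fits (0, 7, 5, 3); releases (0, 2, 0, 0), pool now (0, 9, 5, 3)
  J4: need (0, 9, 5, 3) fits (0, 9, 5, 3); releases (0, 2, 2, 1), pool now (0, 11, 7, 4)
  J2: need (0, 8, 6, 4) fits (0, 11, 7, 4); releases (0, 1, 0, 2), pool now (0, 12, 7, 6)


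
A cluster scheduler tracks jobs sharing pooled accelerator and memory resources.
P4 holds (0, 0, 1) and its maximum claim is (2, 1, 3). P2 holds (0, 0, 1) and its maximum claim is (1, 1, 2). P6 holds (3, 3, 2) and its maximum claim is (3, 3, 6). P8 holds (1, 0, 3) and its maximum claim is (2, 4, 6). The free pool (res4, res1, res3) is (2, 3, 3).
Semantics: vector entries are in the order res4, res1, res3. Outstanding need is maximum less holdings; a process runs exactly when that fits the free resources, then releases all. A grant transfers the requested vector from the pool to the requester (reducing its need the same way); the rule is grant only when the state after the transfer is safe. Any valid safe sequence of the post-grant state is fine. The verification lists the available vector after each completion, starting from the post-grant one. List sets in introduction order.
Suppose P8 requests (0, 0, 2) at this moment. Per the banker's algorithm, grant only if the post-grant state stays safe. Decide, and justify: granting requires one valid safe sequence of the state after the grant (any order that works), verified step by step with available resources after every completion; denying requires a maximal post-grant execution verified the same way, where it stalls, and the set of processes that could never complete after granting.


DENY. Granting would leave the state unsafe.
Key observation: after P2, P4 the pool peaks at (2, 3, 3), and each blocked process is short somewhere: P6 on res3; P8 on res1.
On the post-grant state, P2, P4 is a maximal run — nothing extends it. Step-by-step check:
  pool = (2, 3, 1)
  P2: need (1, 1, 1) fits (2, 3, 1); releases (0, 0, 1), pool now (2, 3, 2)
  P4: need (2, 1, 2) fits (2, 3, 2); releases (0, 0, 1), pool now (2, 3, 3)
  P6 cannot run: need (0, 0, 4) vs free (2, 3, 3) (insufficient res3)
  P8 cannot run: need (1, 4, 1) vs free (2, 3, 3) (insufficient res1)
Had the request been granted, P6 and P8 could never finish.


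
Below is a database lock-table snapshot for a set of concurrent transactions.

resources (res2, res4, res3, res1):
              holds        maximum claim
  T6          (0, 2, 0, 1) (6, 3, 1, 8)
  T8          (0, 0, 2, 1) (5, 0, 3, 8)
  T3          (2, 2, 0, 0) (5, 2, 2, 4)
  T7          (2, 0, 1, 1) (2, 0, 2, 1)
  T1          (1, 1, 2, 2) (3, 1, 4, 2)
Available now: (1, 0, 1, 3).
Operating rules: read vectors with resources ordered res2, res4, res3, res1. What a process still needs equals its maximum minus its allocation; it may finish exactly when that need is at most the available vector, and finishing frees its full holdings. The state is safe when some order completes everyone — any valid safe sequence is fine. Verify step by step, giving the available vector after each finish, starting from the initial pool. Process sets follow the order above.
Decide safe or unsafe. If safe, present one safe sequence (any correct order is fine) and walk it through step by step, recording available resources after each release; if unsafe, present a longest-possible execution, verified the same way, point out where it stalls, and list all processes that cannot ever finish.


The state is UNSAFE.
Key observation: T7, T3, T1 can finish, but then (6, 3, 4, 6) is all there is, and the blocked group's res1 demands exceed it.
Going as far as possible: T7, T3, T1; after that, nothing fits. Walking it through:
  pool = (1, 0, 1, 3)
  run T7 (needs (0, 0, 1, 0), free (1, 0, 1, 3)); after release of (2, 0, 1, 1) the pool is (3, 0, 2, 4)
  run T3 (needs (3, 0, 2, 4), free (3, 0, 2, 4)); after release of (2, 2, 0, 0) the pool is (5, 2, 2, 4)
  run T1 (needs (2, 0, 2, 0), free (5, 2, 2, 4)); after release of (1, 1, 2, 2) the pool is (6, 3, 4, 6)
  blocked: T6 wants (6, 1, 1, 7), pool (6, 3, 4, 6) — not enough res1
  blocked: T8 wants (5, 0, 1, 7), pool (6, 3, 4, 6) — not enough res1
Permanently blocked: T6 and T8.


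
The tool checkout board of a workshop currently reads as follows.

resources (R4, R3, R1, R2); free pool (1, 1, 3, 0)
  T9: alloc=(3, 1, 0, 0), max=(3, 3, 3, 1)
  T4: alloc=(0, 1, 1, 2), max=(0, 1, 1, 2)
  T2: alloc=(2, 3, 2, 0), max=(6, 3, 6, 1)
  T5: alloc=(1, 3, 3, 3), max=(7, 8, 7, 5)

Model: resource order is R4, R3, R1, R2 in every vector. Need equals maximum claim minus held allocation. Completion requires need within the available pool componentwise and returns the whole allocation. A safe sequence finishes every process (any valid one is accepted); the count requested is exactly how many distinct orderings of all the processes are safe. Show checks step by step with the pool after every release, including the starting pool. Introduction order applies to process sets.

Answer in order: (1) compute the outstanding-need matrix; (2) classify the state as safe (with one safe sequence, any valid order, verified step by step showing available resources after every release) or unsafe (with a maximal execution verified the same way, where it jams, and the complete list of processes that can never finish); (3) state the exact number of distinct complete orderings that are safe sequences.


(1) Remaining need (order R4, R3, R1, R2):
  T9: (0, 2, 3, 1)
  T4: (0, 0, 0, 0)
  T2: (4, 0, 4, 1)
  T5: (6, 5, 4, 2)
(2) SAFE, for example via the order T4, T9, T2, T5.
Key observation: the order's first zero-slack moment is T9 ((0, 2, 3, 1) needed, (1, 2, 4, 2) free — a requested resource with nothing to spare).
Walking it through:
  pool = (1, 1, 3, 0)
  T4: need (0, 0, 0, 0) fits (1, 1, 3, 0); releases (0, 1, 1, 2), pool now (1, 2, 4, 2)
  T9: need (0, 2, 3, 1) fits (1, 2, 4, 2); releases (3, 1, 0, 0), pool now (4, 3, 4, 2)
  T2: need (4, 0, 4, 1) fits (4, 3, 4, 2); releases (2, 3, 2, 0), pool now (6, 6, 6, 2)
  T5: need (6, 5, 4, 2) fits (6, 6, 6, 2); releases (1, 3, 3, 3), pool now (7, 9, 9, 5)
(3) Precisely 1 of the possible complete orderings is a safe sequence.


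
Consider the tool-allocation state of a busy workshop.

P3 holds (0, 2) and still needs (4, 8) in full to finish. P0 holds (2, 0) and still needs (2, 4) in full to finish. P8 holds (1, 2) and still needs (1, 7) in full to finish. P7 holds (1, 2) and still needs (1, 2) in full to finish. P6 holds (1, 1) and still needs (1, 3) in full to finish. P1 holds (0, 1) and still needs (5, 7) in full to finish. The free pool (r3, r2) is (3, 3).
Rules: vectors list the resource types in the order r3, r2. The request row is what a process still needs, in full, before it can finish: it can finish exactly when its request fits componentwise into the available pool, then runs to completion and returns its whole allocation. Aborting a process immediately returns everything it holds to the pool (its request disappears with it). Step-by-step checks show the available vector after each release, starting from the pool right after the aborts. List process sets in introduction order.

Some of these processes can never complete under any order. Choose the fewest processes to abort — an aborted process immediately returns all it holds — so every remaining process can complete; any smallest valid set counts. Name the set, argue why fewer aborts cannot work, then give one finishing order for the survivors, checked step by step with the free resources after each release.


The answer: abort P8.
Key observation: the deadlocked P3 becomes finishable only because P8 released (1, 2); it completes at step 4 below.
No smaller set exists: with zero aborts the deadlock remains.
The survivors complete as P6, P0, P7, P3, P1. Check, step by step (starting from the post-abort pool):
  pool = (4, 5)
  P6: need (1, 3) fits (4, 5); releases (1, 1), pool now (5, 6)
  P0: need (2, 4) fits (5, 6); releases (2, 0), pool now (7, 6)
  P7: need (1, 2) fits (7, 6); releases (1, 2), pool now (8, 8)
  P3: need (4, 8) fits (8, 8); releases (0, 2), pool now (8, 10)
  P1: need (5, 7) fits (8, 10); releases (0, 1), pool now (8, 11)


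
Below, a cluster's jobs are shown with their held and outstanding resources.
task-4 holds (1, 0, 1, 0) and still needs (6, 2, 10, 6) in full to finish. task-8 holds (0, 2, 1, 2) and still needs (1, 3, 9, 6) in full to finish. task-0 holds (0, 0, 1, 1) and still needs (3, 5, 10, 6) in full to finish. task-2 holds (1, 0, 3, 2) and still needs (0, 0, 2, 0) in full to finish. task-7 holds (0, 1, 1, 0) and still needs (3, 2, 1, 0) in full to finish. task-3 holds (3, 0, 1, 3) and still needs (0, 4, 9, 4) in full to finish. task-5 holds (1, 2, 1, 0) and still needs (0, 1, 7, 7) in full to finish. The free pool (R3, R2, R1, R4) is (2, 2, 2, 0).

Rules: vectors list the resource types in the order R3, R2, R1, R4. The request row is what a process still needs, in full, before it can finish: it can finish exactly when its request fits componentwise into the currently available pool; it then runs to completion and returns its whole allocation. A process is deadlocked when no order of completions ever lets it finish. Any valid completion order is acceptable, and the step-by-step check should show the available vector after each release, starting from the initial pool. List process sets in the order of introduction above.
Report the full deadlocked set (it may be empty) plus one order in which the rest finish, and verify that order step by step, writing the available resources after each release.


Deadlocked set: task-4, task-8, task-0, task-3 and task-5.
Key observation: R1 is the bottleneck — with task-2, task-7 done the pool holds (3, 3, 6, 2), short of every remaining need.
A valid finishing order for the others: task-2, task-7. Step-by-step check:
  pool = (2, 2, 2, 0)
  task-2: need (0, 0, 2, 0) fits (2, 2, 2, 0); releases (1, 0, 3, 2), pool now (3, 2, 5, 2)
  task-7: need (3, 2, 1, 0) fits (3, 2, 5, 2); releases (0, 1, 1, 0), pool now (3, 3, 6, 2)
The blocked processes can never fit:
  task-4 still needs (6, 2, 10, 6) but only (3, 3, 6, 2) is free — short on R3, R1 and R4
  task-8 still needs (1, 3, 9, 6) but only (3, 3, 6, 2) is free — short on R1 and R4
  task-0 still needs (3, 5, 10, 6) but only (3, 3, 6, 2) is free — short on R2, R1 and R4
  task-3 still needs (0, 4, 9, 4) but only (3, 3, 6, 2) is free — short on R2, R1 and R4
  task-5 still needs (0, 1, 7, 7) but only (3, 3, 6, 2) is free — short on R1 and R4


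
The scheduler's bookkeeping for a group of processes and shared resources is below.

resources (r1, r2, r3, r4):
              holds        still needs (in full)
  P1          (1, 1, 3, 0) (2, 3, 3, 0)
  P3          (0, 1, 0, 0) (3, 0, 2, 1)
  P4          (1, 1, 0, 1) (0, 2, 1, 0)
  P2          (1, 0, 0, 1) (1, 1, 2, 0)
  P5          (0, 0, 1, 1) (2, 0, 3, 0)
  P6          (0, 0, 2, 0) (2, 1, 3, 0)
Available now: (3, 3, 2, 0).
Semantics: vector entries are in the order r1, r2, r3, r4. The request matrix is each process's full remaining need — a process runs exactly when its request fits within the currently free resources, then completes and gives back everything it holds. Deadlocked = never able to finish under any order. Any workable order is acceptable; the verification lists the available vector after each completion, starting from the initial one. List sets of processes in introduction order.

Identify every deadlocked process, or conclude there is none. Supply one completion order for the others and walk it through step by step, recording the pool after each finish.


Deadlocked: P1, P5 and P6.
Key observation: P2, P3, P4 can finish, but then (5, 5, 2, 2) is all there is, and the blocked group's r3 demands exceed it.
One completion order for the rest: P2, P3, P4. Verifying each step:
  pool = (3, 3, 2, 0)
  P2 needs (1, 1, 2, 0) <= (3, 3, 2, 0) -> finishes; pool += (1, 0, 0, 1) = (4, 3, 2, 1)
  P3 needs (3, 0, 2, 1) <= (4, 3, 2, 1) -> finishes; pool += (0, 1, 0, 0) = (4, 4, 2, 1)
  P4 needs (0, 2, 1, 0) <= (4, 4, 2, 1) -> finishes; pool += (1, 1, 0, 1) = (5, 5, 2, 2)
The stuck group stays short no matter what:
  P1 cannot run: need (2, 3, 3, 0) vs free (5, 5, 2, 2) (insufficient r3)
  P5 cannot run: need (2, 0, 3, 0) vs free (5, 5, 2, 2) (insufficient r3)
  P6 cannot run: need (2, 1, 3, 0) vs free (5, 5, 2, 2) (insufficient r3)
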